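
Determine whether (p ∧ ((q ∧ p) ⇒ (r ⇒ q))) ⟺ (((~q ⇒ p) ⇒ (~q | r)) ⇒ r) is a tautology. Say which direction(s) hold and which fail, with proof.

(⇒) fails and (⇐) fails.

(⇒) This fails. Under q = F, p = T, r = F, the left side is true but the right side is false.

(⇐) This fails. Under q = T, p = F, r = F, the left side is false but the right side is true.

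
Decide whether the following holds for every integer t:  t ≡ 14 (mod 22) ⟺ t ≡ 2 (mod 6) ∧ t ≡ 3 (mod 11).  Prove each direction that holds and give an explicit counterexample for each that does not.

Only the reverse direction holds.

(⇒) This fails: t = 58 gives 58 ≡ 14 (mod 22) but 58 ≡ 4 (mod 6), so the conjunction on the right does not hold.

(⇐) Conversely, if t ≡ 2 (mod 6) and t ≡ 3 (mod 11), then by the Chinese remainder theorem t ≡ 14 (mod 66). Since 14 ≡ 14 (mod 22) and 22 ∣ 66, we get t ≡ 14 (mod 22).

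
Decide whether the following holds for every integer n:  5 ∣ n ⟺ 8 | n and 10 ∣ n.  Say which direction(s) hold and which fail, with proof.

(⇒) This fails: take n = 5. Certainly 5 ∣ 5, but 8 ∤ 5.

(⇐) Suppose 8 ∣ n and 10 ∣ n. Any common multiple of 8 and 10 is a multiple of their lcm; here lcm(8, 10) = 8·10/gcd(8, 10) = 80/2 = 40, so 40 ∣ n. Since 5 ∣ 40, it follows that 5 ∣ n.

Not equivalent: only (⇐) holds.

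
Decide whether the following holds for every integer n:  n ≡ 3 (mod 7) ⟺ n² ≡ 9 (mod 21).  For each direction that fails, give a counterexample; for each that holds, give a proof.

Neither implication holds.

(→) This fails: take n = 10. Then 10 ≡ 3 (mod 7), but 10² = 100 ≡ 16 (mod 21), not 9.

(←) This fails: take n = 18. Then 18² = 324 ≡ 9 (mod 21), yet 18 ≡ 4 (mod 7), not 3.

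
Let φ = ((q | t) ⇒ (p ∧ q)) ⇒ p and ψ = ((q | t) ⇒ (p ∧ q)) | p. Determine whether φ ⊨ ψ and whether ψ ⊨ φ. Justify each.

Both directions fail.

(→) This fails. Under p = F, t = T, q = F, the left side is true but the right side is false.

(←) This fails. Under p = F, t = F, q = F, the left side is false but the right side is true.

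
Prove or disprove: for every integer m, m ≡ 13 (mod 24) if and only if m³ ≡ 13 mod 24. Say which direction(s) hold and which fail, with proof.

(→) Suppose m ≡ 13 (mod 24). Write m = 24j + 13. Then (24j + 13)³ = 13824j³ + 22464j² + 12168j + 2197 = 24(576j³ + 936j² + 507j + 91) + 13, so m³ ≡ 13 (mod 24).

(←) Conversely, suppose m³ ≡ 13 (mod 24). The only residue r in {0, …, 23} with r³ ≡ 13 (mod 24) is r = 13, so m ≡ 13 (mod 24).

Both directions hold.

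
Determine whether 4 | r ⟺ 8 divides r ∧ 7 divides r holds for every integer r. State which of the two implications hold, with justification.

Forward direction. This fails: take r = 4. Certainly 4 ∣ 4, but 8 ∤ 4.

Converse. Suppose 8 ∣ r and 7 ∣ r. Any common multiple of 8 and 7 is a multiple of their lcm; here gcd(8, 7) = 1, so lcm(8, 7) = 8·7 = 56, so 56 ∣ r. Since 4 ∣ 56, it follows that 4 ∣ r.

The forward direction fails; the converse holds.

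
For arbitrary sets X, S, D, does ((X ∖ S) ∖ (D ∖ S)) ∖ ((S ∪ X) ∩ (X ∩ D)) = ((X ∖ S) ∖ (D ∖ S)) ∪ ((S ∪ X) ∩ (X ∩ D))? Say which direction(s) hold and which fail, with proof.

(⊆) holds; (⊇) fails.

(⟹) Let x ∈ ((X ∖ S) ∖ (D ∖ S)) ∖ ((S ∪ X) ∩ (X ∩ D)). Then x ∈ X and x ∉ S, D, from which x ∈ ((X ∖ S) ∖ (D ∖ S)) ∪ ((S ∪ X) ∩ (X ∩ D)).

(⟸) This inclusion fails. Take X = {1}, S = ∅, D = {1}; then 1 ∈ ((X ∖ S) ∖ (D ∖ S)) ∪ ((S ∪ X) ∩ (X ∩ D)) but 1 ∉ ((X ∖ S) ∖ (D ∖ S)) ∖ ((S ∪ X) ∩ (X ∩ D)).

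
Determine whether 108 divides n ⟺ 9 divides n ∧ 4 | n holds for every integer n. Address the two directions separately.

[⇒] If 108 ∣ n, write n = 108q. Since 108 = 12·9, n = 9·(12q), so 9 ∣ n; and since 108 = 27·4, n = 4·(27q), so 4 ∣ n.

[⇐] This fails: take n = 36. Both 9 ∣ 36 and 4 ∣ 36, yet 36 is not a multiple of 108 (since 36 = 0·108 + 36), so 108 ∤ 36.

Only the forward implication holds.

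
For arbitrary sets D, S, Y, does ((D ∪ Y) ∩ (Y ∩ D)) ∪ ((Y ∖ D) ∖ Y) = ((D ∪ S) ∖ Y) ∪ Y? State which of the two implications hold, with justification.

Forward inclusion. Let x ∈ ((D ∪ Y) ∩ (Y ∩ D)) ∪ ((Y ∖ D) ∖ Y). Then either x ∈ D ∩ Y and x ∉ S; or x ∈ D ∩ S ∩ Y. In each case x ∈ ((D ∪ S) ∖ Y) ∪ Y, so ((D ∪ Y) ∩ (Y ∩ D)) ∪ ((Y ∖ D) ∖ Y) ⊆ ((D ∪ S) ∖ Y) ∪ Y.

Reverse inclusion. This inclusion fails. Take D = {1}, S = ∅, Y = ∅; then 1 ∈ ((D ∪ S) ∖ Y) ∪ Y but 1 ∉ ((D ∪ Y) ∩ (Y ∩ D)) ∪ ((Y ∖ D) ∖ Y).

Only the forward inclusion holds.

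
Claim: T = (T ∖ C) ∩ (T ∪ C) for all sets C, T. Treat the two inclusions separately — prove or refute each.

Only the reverse inclusion holds.

(⊆) This inclusion fails. Take C = {1}, T = {1}; then 1 ∈ T but 1 ∉ (T ∖ C) ∩ (T ∪ C).

(⊇) Let x ∈ (T ∖ C) ∩ (T ∪ C). Then x ∈ T and x ∉ C, from which x ∈ T.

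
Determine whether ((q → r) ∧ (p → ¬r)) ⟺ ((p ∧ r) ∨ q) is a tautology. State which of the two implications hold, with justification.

Forward direction. This fails. Under q = F, r = F, p = F, the left side is true but the right side is false.

Converse. This fails. Under q = T, r = F, p = F, the left side is false but the right side is true.

Both directions fail.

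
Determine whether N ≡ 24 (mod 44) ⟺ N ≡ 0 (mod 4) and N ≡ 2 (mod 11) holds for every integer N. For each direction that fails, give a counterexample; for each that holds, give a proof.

Both implications hold.

(⇒) Suppose N ≡ 24 (mod 44); write N = 44j + 24. Since 4 ∣ 44, reducing mod 4 gives N ≡ 24 ≡ 0 (mod 4); since 11 ∣ 44, reducing mod 11 gives N ≡ 24 ≡ 2 (mod 11).

(⇐) Conversely, if N ≡ 0 (mod 4) and N ≡ 2 (mod 11), then by the Chinese remainder theorem N ≡ 24 (mod 44). This is exactly N ≡ 24 (mod 44).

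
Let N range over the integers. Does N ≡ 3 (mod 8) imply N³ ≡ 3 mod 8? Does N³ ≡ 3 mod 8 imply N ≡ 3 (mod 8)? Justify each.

Both directions hold; the statement is true.

[⇐] For the converse, argue contrapositively. If N ≢ 3 (mod 8), then N is congruent to one of 0, 1, 2, 4, 5, 6, 7 modulo 8, and these give N³ ≡ 0, 1, 0, 0, 5, 0, 7 respectively — never 3.

[⇒] Suppose N ≡ 3 (mod 8). Write N = 8j + 3. Then (8j + 3)³ = 512j³ + 576j² + 216j + 27 = 8(64j³ + 72j² + 27j + 3) + 3, so N³ ≡ 3 (mod 8).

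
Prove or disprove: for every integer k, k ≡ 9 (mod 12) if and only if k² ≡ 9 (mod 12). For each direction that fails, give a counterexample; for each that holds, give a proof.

Forward direction. Suppose k ≡ 9 (mod 12). Write k = 12j + 9. Then (12j + 9)² = 144j² + 216j + 81 = 12(12j² + 18j + 6) + 9, so k² ≡ 9 (mod 12).

Converse. This fails: take k = 3. Then 3² = 9 ≡ 9 (mod 12), yet 3 ≡ 3 (mod 12), not 9.

The forward direction holds; the converse fails.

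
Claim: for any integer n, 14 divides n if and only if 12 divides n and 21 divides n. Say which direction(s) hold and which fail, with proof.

[⇒] This fails: take n = 14. Certainly 14 ∣ 14, but 12 ∤ 14.

[⇐] Suppose 12 ∣ n and 21 ∣ n. Any common multiple of 12 and 21 is a multiple of their lcm; here lcm(12, 21) = 12·21/gcd(12, 21) = 252/3 = 84, so 84 ∣ n. Since 14 ∣ 84, it follows that 14 ∣ n.

The forward direction fails; the converse holds.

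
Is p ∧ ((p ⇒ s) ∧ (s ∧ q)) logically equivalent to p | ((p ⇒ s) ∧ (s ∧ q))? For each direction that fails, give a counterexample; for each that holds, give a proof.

(⟹) Assume the antecedent. If p is true, p | ((p ⇒ s) ∧ (s ∧ q)) reduces to true regardless of the other variables. If p is false, the antecedent cannot hold. Either way p | ((p ⇒ s) ∧ (s ∧ q)) holds.

(⟸) This fails. Under p = T, q = F, s = F, the left side is false but the right side is true.

The forward direction holds; the converse fails.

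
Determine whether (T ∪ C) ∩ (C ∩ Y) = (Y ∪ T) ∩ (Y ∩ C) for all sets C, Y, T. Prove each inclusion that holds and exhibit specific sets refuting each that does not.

(⊆) Let x ∈ (T ∪ C) ∩ (C ∩ Y). Then either x ∈ C ∩ Y and x ∉ T; or x ∈ C ∩ Y ∩ T. In each case x ∈ (Y ∪ T) ∩ (Y ∩ C), so (T ∪ C) ∩ (C ∩ Y) ⊆ (Y ∪ T) ∩ (Y ∩ C).

(⊇) Let x ∈ (Y ∪ T) ∩ (Y ∩ C). Then either x ∈ C ∩ Y and x ∉ T; or x ∈ C ∩ Y ∩ T. In each case x ∈ (T ∪ C) ∩ (C ∩ Y), so (Y ∪ T) ∩ (Y ∩ C) ⊆ (T ∪ C) ∩ (C ∩ Y).

Both inclusions hold.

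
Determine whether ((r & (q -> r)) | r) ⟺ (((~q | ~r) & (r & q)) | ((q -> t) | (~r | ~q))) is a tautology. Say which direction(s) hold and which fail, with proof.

[⇒] This fails. Under q = T, t = F, r = T, the left side is true but the right side is false.

[⇐] This fails. Under q = F, t = F, r = F, the left side is false but the right side is true.

Both directions fail.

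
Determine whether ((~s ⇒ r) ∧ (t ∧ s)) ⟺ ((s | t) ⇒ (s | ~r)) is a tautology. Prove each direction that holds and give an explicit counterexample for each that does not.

Converse. This fails. Under s = F, r = F, t = F, the left side is false but the right side is true.

Forward direction. Assume the antecedent. If s is true, (s | t) ⇒ (s | ~r) reduces to true regardless of the other variables. If s is false, the antecedent cannot hold. Either way (s | t) ⇒ (s | ~r) holds.

(⇒) holds; (⇐) fails.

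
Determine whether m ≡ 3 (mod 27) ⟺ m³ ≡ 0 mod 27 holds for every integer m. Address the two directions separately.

Only the forward implication holds.

(→) Suppose m ≡ 3 (mod 27). Write m = 27j + 3. Then (27j + 3)³ = 19683j³ + 6561j² + 729j + 27 = 27(729j³ + 243j² + 27j + 1) + 0, so m³ ≡ 0 (mod 27).

(←) This fails: take m = 0. Then 0³ = 0 ≡ 0 (mod 27), yet 0 ≡ 0 (mod 27), not 3.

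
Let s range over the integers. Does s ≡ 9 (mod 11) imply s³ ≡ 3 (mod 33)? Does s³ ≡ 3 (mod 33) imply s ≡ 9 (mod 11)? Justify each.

(⇒) This fails: take s = 20. Then 20 ≡ 9 (mod 11), but 20³ = 8000 ≡ 14 (mod 33), not 3.

(⇐) Conversely, the residues r modulo 33 with r³ ≡ 3 (mod 33) are exactly {9}, and each is ≡ 9 (mod 11).

(⇒) fails; (⇐) holds.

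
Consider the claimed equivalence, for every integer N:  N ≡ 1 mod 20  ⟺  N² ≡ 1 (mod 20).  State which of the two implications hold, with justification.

[⇒] Suppose N ≡ 1 mod 20. Write N = 20j + 1. Then (20j + 1)² = 400j² + 40j + 1 = 20(20j² + 2j) + 1, so N² ≡ 1 (mod 20).

[⇐] This fails: take N = 9. Then 9² = 81 ≡ 1 (mod 20), yet 9 ≡ 9 (mod 20), not 1.

Only the forward direction holds.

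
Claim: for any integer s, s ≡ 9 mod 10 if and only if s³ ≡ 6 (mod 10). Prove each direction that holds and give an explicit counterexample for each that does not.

(→) This fails: take s = 9. Then 9 ≡ 9 (mod 10), but 9³ = 729 ≡ 9 (mod 10), not 6.

(←) This fails: take s = 6. Then 6³ = 216 ≡ 6 (mod 10), yet 6 ≡ 6 (mod 10), not 9.

(⇒) fails and (⇐) fails.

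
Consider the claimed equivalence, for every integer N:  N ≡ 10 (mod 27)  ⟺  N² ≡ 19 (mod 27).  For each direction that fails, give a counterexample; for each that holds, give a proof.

Only the forward direction holds.

[⇒] Suppose N ≡ 10 (mod 27). Write N = 27j + 10. Then (27j + 10)² = 729j² + 540j + 100 = 27(27j² + 20j + 3) + 19, so N² ≡ 19 (mod 27).

[⇐] This fails: take N = 17. Then 17² = 289 ≡ 19 (mod 27), yet 17 ≡ 17 (mod 27), not 10.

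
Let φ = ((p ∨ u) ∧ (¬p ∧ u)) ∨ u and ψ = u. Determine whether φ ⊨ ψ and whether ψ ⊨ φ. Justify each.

Equivalent; both directions hold.

(⇒) Assume the antecedent. If p is true, the antecedent forces (p = T, u = T), and u holds there. If p is false, the antecedent forces (p = F, u = T), and u holds there. Either way u holds.

(⇐) Assume the antecedent. If p is true, the antecedent forces (p = T, u = T), and ((p ∨ u) ∧ (¬p ∧ u)) ∨ u holds there. If p is false, the antecedent forces (p = F, u = T), and ((p ∨ u) ∧ (¬p ∧ u)) ∨ u holds there. Either way ((p ∨ u) ∧ (¬p ∧ u)) ∨ u holds.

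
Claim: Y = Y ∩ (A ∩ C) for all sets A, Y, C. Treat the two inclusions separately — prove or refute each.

(⊆) fails; (⊇) holds.

(⊆) This inclusion fails. Take A = ∅, Y = {1}, C = ∅; then 1 ∈ Y but 1 ∉ Y ∩ (A ∩ C).

(⊇) Let x ∈ Y ∩ (A ∩ C). Then x ∈ A ∩ Y ∩ C, from which x ∈ Y.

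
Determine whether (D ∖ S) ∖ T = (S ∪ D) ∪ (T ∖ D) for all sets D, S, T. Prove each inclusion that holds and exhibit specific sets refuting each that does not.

(⊆) holds; (⊇) fails.

Forward inclusion. Let x ∈ (D ∖ S) ∖ T. Then x ∈ D and x ∉ S, T, from which x ∈ (S ∪ D) ∪ (T ∖ D).

Reverse inclusion. This inclusion fails. Take D = ∅, S = {1}, T = ∅; then 1 ∈ (S ∪ D) ∪ (T ∖ D) but 1 ∉ (D ∖ S) ∖ T.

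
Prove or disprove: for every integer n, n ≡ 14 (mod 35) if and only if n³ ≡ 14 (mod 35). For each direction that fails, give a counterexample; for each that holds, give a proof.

[⇒] Suppose n ≡ 14 (mod 35). Write n = 35j + 14. Then (35j + 14)³ = 42875j³ + 51450j² + 20580j + 2744 = 35(1225j³ + 1470j² + 588j + 78) + 14, so n³ ≡ 14 (mod 35).

[⇐] Conversely, suppose n³ ≡ 14 (mod 35). The only residue r in {0, …, 34} with r³ ≡ 14 (mod 35) is r = 14, so n ≡ 14 (mod 35).

The biconditional holds.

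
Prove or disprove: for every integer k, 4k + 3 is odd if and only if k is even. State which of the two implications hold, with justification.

[⇒] This fails: take k = 5. Then 4k + 3 = 23, which is odd, yet k = 5 is odd, not even.

[⇐] Suppose k is even. Since 4 is even, 4k is even for every k, so 4k + 3 has the same parity as 3, which is odd. Hence 4k + 3 is odd.

Not equivalent: only (⇐) holds.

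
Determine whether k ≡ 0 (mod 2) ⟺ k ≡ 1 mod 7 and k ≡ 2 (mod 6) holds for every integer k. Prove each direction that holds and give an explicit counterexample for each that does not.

Only the converse holds.

(→) This fails: k = 0 gives 0 ≡ 0 (mod 2) but 0 ≡ 0 (mod 7), so the conjunction on the right does not hold.

(←) Conversely, if k ≡ 1 (mod 7) and k ≡ 2 (mod 6), then by the Chinese remainder theorem k ≡ 8 (mod 42). Since 8 ≡ 0 (mod 2) and 2 ∣ 42, we get k ≡ 0 (mod 2).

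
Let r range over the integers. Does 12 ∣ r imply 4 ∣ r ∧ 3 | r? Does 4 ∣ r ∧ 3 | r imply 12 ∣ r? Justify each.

(⟹) If 12 ∣ r, write r = 12q. Since 12 = 3·4, r = 4·(3q), so 4 ∣ r; and since 12 = 4·3, r = 3·(4q), so 3 ∣ r.

(⟸) Suppose 4 ∣ r and 3 ∣ r. Any common multiple of 4 and 3 is a multiple of their lcm; here gcd(4, 3) = 1, so lcm(4, 3) = 4·3 = 12, so 12 ∣ r.

Both directions hold.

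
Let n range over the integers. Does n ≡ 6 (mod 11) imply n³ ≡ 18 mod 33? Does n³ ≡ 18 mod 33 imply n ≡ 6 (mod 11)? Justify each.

Forward direction. This fails: take n = 17. Then 17 ≡ 6 (mod 11), but 17³ = 4913 ≡ 29 (mod 33), not 18.

Converse. The residues r modulo 33 with r³ ≡ 18 (mod 33) are exactly {6}, and each is ≡ 6 (mod 11).

Only the converse holds.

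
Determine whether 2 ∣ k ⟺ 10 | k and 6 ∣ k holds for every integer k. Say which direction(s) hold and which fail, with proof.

Only the reverse direction holds.

(→) This fails: take k = 2. Certainly 2 ∣ 2, but 10 ∤ 2.

(←) Suppose 10 ∣ k and 6 ∣ k. Any common multiple of 10 and 6 is a multiple of their lcm; here lcm(10, 6) = 10·6/gcd(10, 6) = 60/2 = 30, so 30 ∣ k. Since 2 ∣ 30, it follows that 2 ∣ k.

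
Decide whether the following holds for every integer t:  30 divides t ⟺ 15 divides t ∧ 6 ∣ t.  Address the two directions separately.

Both implications hold.

(←) Suppose 15 ∣ t and 6 ∣ t. Any common multiple of 15 and 6 is a multiple of their lcm; here lcm(15, 6) = 15·6/gcd(15, 6) = 90/3 = 30, so 30 ∣ t.

(→) If 30 ∣ t, write t = 30q. Since 30 = 2·15, t = 15·(2q), so 15 ∣ t; and since 30 = 5·6, t = 6·(5q), so 6 ∣ t.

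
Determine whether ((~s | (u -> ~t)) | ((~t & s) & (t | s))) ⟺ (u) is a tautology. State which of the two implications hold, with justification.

(⇒) This fails. Under u = F, t = F, s = F, the left side is true but the right side is false.

(⇐) This fails. Under u = T, t = T, s = T, the left side is false but the right side is true.

(⇒) fails and (⇐) fails.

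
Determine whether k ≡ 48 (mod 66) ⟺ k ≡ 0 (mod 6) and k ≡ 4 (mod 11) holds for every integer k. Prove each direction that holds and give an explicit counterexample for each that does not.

[⇒] Suppose k ≡ 48 (mod 66); write k = 66j + 48. Since 6 ∣ 66, reducing mod 6 gives k ≡ 48 ≡ 0 (mod 6); since 11 ∣ 66, reducing mod 11 gives k ≡ 48 ≡ 4 (mod 11).

[⇐] Conversely, if k ≡ 0 (mod 6) and k ≡ 4 (mod 11), then by the Chinese remainder theorem k ≡ 48 (mod 66). This is exactly k ≡ 48 (mod 66).

Equivalent; both directions hold.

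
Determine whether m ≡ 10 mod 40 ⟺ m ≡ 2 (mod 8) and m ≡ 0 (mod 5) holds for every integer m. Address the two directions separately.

Equivalent; both directions hold.

(→) Suppose m ≡ 10 (mod 40); write m = 40j + 10. Since 8 ∣ 40, reducing mod 8 gives m ≡ 10 ≡ 2 (mod 8); since 5 ∣ 40, reducing mod 5 gives m ≡ 10 ≡ 0 (mod 5).

(←) Conversely, if m ≡ 2 (mod 8) and m ≡ 0 (mod 5), then by the Chinese remainder theorem m ≡ 10 (mod 40). This is exactly m ≡ 10 (mod 40).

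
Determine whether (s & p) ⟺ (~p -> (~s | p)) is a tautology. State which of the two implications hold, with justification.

(⇒) Assume the antecedent. If s is true, the antecedent forces (s = T, p = T), and ~p -> (~s | p) holds there. If s is false, the antecedent cannot hold. Either way ~p -> (~s | p) holds.

(⇐) This fails. Under s = F, p = F, the left side is false but the right side is true.

The forward direction holds; the converse fails.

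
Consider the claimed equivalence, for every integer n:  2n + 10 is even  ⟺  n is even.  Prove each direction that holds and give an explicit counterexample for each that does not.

Forward direction. This fails: take n = 3. Then 2n + 10 = 16, which is even, yet n = 3 is odd, not even.

Converse. Suppose n is even. Since 2 is even, 2n is even for every n, so 2n + 10 has the same parity as 10, which is even. Hence 2n + 10 is even.

Only the reverse direction holds.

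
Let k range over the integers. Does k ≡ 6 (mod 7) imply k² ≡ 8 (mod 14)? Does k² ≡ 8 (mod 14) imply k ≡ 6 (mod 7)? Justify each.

(⇒) This fails: take k = 13. Then 13 ≡ 6 (mod 7), but 13² = 169 ≡ 1 (mod 14), not 8.

(⇐) This fails: take k = 8. Then 8² = 64 ≡ 8 (mod 14), yet 8 ≡ 1 (mod 7), not 6.

(⇒) fails and (⇐) fails.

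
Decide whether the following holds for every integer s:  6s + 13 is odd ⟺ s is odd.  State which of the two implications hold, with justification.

(⟹) This fails: take s = 2. Then 6s + 13 = 25, which is odd, yet s = 2 is even, not odd.

(⟸) Suppose s is odd. Since 6 is even, 6s is even for every s, so 6s + 13 has the same parity as 13, which is odd. Hence 6s + 13 is odd.

Only the reverse direction holds.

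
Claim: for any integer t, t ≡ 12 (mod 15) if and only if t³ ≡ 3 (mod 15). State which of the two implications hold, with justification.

(⇒) Suppose t ≡ 12 (mod 15). Write t = 15j + 12. Then (15j + 12)³ = 3375j³ + 8100j² + 6480j + 1728 = 15(225j³ + 540j² + 432j + 115) + 3, so t³ ≡ 3 (mod 15).

(⇐) Conversely, suppose t³ ≡ 3 (mod 15). The only residue r in {0, …, 14} with r³ ≡ 3 (mod 15) is r = 12, so t ≡ 12 (mod 15).

Both implications hold.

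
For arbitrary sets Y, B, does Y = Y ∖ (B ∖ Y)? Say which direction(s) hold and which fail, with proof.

The two sets are equal.

(⟸) Let x ∈ Y ∖ (B ∖ Y). Then either x ∈ Y and x ∉ B; or x ∈ Y ∩ B. In each case x ∈ Y, so Y ∖ (B ∖ Y) ⊆ Y.

(⟹) Let x ∈ Y. Then either x ∈ Y and x ∉ B; or x ∈ Y ∩ B. In each case x ∈ Y ∖ (B ∖ Y), so Y ⊆ Y ∖ (B ∖ Y).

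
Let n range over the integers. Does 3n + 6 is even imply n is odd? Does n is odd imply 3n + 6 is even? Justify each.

(⇒) This fails: n = 0 gives 3n + 6 = 6, which is even, but 0 is even, not odd.

(⇐) This also fails: n = 3 is odd, but 3n + 6 = 15 is odd, not even.

Neither implication holds.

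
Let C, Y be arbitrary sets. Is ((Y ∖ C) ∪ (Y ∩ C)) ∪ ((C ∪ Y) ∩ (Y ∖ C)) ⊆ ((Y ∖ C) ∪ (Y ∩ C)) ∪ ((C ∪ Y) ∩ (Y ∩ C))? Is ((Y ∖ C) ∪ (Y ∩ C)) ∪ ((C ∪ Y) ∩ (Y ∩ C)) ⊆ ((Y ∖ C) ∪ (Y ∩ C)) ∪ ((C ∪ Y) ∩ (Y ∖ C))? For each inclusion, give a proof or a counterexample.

The two sets are equal.

(⊆) Let x ∈ ((Y ∖ C) ∪ (Y ∩ C)) ∪ ((C ∪ Y) ∩ (Y ∖ C)). Then either x ∈ Y and x ∉ C; or x ∈ C ∩ Y. In each case x ∈ ((Y ∖ C) ∪ (Y ∩ C)) ∪ ((C ∪ Y) ∩ (Y ∩ C)), so ((Y ∖ C) ∪ (Y ∩ C)) ∪ ((C ∪ Y) ∩ (Y ∖ C)) ⊆ ((Y ∖ C) ∪ (Y ∩ C)) ∪ ((C ∪ Y) ∩ (Y ∩ C)).

(⊇) Let x ∈ ((Y ∖ C) ∪ (Y ∩ C)) ∪ ((C ∪ Y) ∩ (Y ∩ C)). Then either x ∈ Y and x ∉ C; or x ∈ C ∩ Y. In each case x ∈ ((Y ∖ C) ∪ (Y ∩ C)) ∪ ((C ∪ Y) ∩ (Y ∖ C)), so ((Y ∖ C) ∪ (Y ∩ C)) ∪ ((C ∪ Y) ∩ (Y ∩ C)) ⊆ ((Y ∖ C) ∪ (Y ∩ C)) ∪ ((C ∪ Y) ∩ (Y ∖ C)).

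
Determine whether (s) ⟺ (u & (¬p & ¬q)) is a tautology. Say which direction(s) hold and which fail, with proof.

(⇒) This fails. Under p = F, q = F, u = F, s = T, the left side is true but the right side is false.

(⇐) This fails. Under p = F, q = F, u = T, s = F, the left side is false but the right side is true.

Both directions fail.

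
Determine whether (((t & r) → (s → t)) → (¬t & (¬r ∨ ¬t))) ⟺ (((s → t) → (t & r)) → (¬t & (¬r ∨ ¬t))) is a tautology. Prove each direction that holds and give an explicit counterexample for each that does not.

Forward direction. Assume the antecedent. If s is true, the antecedent forces (s = T, r = F, t = F) or (s = T, r = T, t = F), and the consequent holds there. If s is false, the antecedent forces (s = F, r = F, t = F) or (s = F, r = T, t = F), and the consequent holds there. Either way the consequent holds.

Converse. This fails. Under s = F, r = F, t = T, the left side is false but the right side is true.

Not equivalent: only (⇒) holds.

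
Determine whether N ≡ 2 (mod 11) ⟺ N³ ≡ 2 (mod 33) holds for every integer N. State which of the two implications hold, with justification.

[⇒] This fails: take N = 2. Then 2 ≡ 2 (mod 11), but 2³ = 8 ≡ 8 (mod 33), not 2.

[⇐] This fails: take N = 29. Then 29³ = 24389 ≡ 2 (mod 33), yet 29 ≡ 7 (mod 11), not 2.

Neither implication holds.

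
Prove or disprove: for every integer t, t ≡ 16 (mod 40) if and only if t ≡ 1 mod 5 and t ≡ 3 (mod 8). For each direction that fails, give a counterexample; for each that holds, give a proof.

(⟹) This fails: t = 16 gives 16 ≡ 16 (mod 40) but 16 ≡ 0 (mod 8), so the conjunction on the right does not hold.

(⟸) This fails: t = 11 satisfies both congruences on the right (11 ≡ 1 mod 5 and 11 ≡ 3 mod 8) yet 11 ≡ 11 (mod 40), not 16.

Neither implication holds.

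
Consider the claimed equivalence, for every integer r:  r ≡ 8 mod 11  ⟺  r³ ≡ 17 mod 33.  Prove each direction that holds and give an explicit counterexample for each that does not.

(→) This fails: take r = 19. Then 19 ≡ 8 (mod 11), but 19³ = 6859 ≡ 28 (mod 33), not 17.

(←) Conversely, the residues r modulo 33 with r³ ≡ 17 (mod 33) are exactly {8}, and each is ≡ 8 (mod 11).

The forward direction fails; the converse holds.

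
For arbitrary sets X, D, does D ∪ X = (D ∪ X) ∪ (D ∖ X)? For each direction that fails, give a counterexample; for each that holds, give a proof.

Both inclusions hold; the sets are equal.

(⊆) Let x ∈ D ∪ X. Then either x ∈ X and x ∉ D; or x ∈ D and x ∉ X; or x ∈ X ∩ D. In each case x ∈ (D ∪ X) ∪ (D ∖ X), so D ∪ X ⊆ (D ∪ X) ∪ (D ∖ X).

(⊇) Let x ∈ (D ∪ X) ∪ (D ∖ X). Then either x ∈ X and x ∉ D; or x ∈ D and x ∉ X; or x ∈ X ∩ D. In each case x ∈ D ∪ X, so (D ∪ X) ∪ (D ∖ X) ⊆ D ∪ X.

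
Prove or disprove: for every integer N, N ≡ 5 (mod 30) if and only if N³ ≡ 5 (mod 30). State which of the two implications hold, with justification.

Both directions hold; the statement is true.

(⟹) Suppose N ≡ 5 (mod 30). Write N = 30j + 5. Then (30j + 5)³ = 27000j³ + 13500j² + 2250j + 125 = 30(900j³ + 450j² + 75j + 4) + 5, so N³ ≡ 5 (mod 30).

(⟸) Conversely, suppose N³ ≡ 5 (mod 30). The only residue r in {0, …, 29} with r³ ≡ 5 (mod 30) is r = 5, so N ≡ 5 (mod 30).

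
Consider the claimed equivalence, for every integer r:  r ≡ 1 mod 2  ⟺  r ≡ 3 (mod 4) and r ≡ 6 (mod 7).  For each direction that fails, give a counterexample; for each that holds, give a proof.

[⇒] This fails: r = 1 gives 1 ≡ 1 (mod 2) but 1 ≡ 1 (mod 4), so the conjunction on the right does not hold.

[⇐] Conversely, if r ≡ 3 (mod 4) and r ≡ 6 (mod 7), then by the Chinese remainder theorem r ≡ 27 (mod 28). Since 27 ≡ 1 (mod 2) and 2 ∣ 28, we get r ≡ 1 (mod 2).

Only the reverse direction holds.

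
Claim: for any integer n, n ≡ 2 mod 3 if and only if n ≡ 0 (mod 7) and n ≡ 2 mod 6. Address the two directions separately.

(⟹) This fails: n = 32 gives 32 ≡ 2 (mod 3) but 32 ≡ 4 (mod 7), so the conjunction on the right does not hold.

(⟸) Conversely, if n ≡ 0 (mod 7) and n ≡ 2 (mod 6), then by the Chinese remainder theorem n ≡ 14 (mod 42). Since 14 ≡ 2 (mod 3) and 3 ∣ 42, we get n ≡ 2 (mod 3).

Not equivalent: only (⇐) holds.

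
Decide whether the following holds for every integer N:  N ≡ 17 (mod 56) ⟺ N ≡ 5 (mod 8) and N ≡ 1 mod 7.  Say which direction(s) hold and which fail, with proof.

Neither implication holds.

Forward direction. This fails: N = 17 gives 17 ≡ 17 (mod 56) but 17 ≡ 1 (mod 8), so the conjunction on the right does not hold.

Converse. This fails: N = 29 satisfies both congruences on the right (29 ≡ 5 mod 8 and 29 ≡ 1 mod 7) yet 29 ≡ 29 (mod 56), not 17.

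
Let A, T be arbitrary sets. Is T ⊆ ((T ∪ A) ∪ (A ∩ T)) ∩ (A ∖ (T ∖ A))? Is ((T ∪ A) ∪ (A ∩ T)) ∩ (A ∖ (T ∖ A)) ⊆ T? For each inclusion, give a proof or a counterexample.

(⊆) This inclusion fails. Take A = ∅, T = {1}; then 1 ∈ T but 1 ∉ ((T ∪ A) ∪ (A ∩ T)) ∩ (A ∖ (T ∖ A)).

(⊇) This inclusion fails. Take A = {1}, T = ∅; then 1 ∈ ((T ∪ A) ∪ (A ∩ T)) ∩ (A ∖ (T ∖ A)) but 1 ∉ T.

(⊆) fails and (⊇) fails.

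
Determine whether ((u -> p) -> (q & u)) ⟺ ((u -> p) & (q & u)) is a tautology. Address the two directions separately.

(⇒) fails; (⇐) holds.

(⇒) This fails. Under p = F, u = T, q = F, the left side is true but the right side is false.

(⇐) Assume the antecedent. If p is true, the antecedent forces (p = T, u = T, q = T), and (u -> p) -> (q & u) holds there. If p is false, the antecedent cannot hold. Either way (u -> p) -> (q & u) holds.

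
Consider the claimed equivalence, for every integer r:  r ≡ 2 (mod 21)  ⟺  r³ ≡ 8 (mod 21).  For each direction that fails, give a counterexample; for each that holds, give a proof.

Not equivalent: only (⇒) holds.

(⇒) Suppose r ≡ 2 (mod 21). Write r = 21j + 2. Then (21j + 2)³ = 9261j³ + 2646j² + 252j + 8 = 21(441j³ + 126j² + 12j) + 8, so r³ ≡ 8 (mod 21).

(⇐) This fails: take r = 8. Then 8³ = 512 ≡ 8 (mod 21), yet 8 ≡ 8 (mod 21), not 2.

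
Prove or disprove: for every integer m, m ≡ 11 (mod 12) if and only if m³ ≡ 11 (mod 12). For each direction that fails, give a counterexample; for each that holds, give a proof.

Both directions hold; the statement is true.

(⇐) For the converse, argue contrapositively. If m ≢ 11 (mod 12), then m is congruent to one of 0, 1, 2, 3, 4, 5, 6, 7, 8, 9, 10 modulo 12, and these give m³ ≡ 0, 1, 8, 3, 4, 5, 0, 7, 8, 9, 4 respectively — never 11.

(⇒) Suppose m ≡ 11 (mod 12). Write m = 12j + 11. Then (12j + 11)³ = 1728j³ + 4752j² + 4356j + 1331 = 12(144j³ + 396j² + 363j + 110) + 11, so m³ ≡ 11 (mod 12).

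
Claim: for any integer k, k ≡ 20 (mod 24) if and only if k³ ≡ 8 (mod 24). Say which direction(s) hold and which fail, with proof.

Only the forward implication holds.

Forward direction. Suppose k ≡ 20 (mod 24). Write k = 24j + 20. Then (24j + 20)³ = 13824j³ + 34560j² + 28800j + 8000 = 24(576j³ + 1440j² + 1200j + 333) + 8, so k³ ≡ 8 (mod 24).

Converse. This fails: take k = 2. Then 2³ = 8 ≡ 8 (mod 24), yet 2 ≡ 2 (mod 24), not 20.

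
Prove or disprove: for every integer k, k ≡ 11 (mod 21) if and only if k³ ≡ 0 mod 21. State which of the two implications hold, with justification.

Forward direction. This fails: take k = 11. Then 11 ≡ 11 (mod 21), but 11³ = 1331 ≡ 8 (mod 21), not 0.

Converse. This fails: take k = 0. Then 0³ = 0 ≡ 0 (mod 21), yet 0 ≡ 0 (mod 21), not 11.

Both directions fail.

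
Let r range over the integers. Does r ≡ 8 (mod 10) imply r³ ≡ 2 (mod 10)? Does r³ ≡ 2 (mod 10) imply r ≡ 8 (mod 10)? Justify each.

Forward direction. Suppose r ≡ 8 (mod 10). Write r = 10j + 8. Then (10j + 8)³ = 1000j³ + 2400j² + 1920j + 512 = 10(100j³ + 240j² + 192j + 51) + 2, so r³ ≡ 2 (mod 10).

Converse. Suppose r³ ≡ 2 (mod 10). The only residue r in {0, …, 9} with r³ ≡ 2 (mod 10) is r = 8, so r ≡ 8 (mod 10).

Both implications hold.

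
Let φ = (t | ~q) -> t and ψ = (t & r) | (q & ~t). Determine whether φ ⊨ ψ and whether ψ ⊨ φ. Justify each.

(→) This fails. Under q = F, r = F, t = T, the left side is true but the right side is false.

(←) Assume the antecedent. If q is true, (t | ~q) -> t reduces to true regardless of the other variables. If q is false, the antecedent forces (q = F, r = T, t = T), and (t | ~q) -> t holds there. Either way (t | ~q) -> t holds.

Only the reverse direction holds.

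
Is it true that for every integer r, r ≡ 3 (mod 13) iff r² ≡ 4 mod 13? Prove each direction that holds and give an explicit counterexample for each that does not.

Forward direction. This fails: take r = 3. Then 3 ≡ 3 (mod 13), but 3² = 9 ≡ 9 (mod 13), not 4.

Converse. This fails: take r = 2. Then 2² = 4 ≡ 4 (mod 13), yet 2 ≡ 2 (mod 13), not 3.

Neither direction holds.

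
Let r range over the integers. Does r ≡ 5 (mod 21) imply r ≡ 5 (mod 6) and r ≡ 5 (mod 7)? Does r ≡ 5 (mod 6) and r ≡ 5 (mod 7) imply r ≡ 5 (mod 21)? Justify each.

The forward direction fails; the converse holds.

[⇒] This fails: r = 26 gives 26 ≡ 5 (mod 21) but 26 ≡ 2 (mod 6), so the conjunction on the right does not hold.

[⇐] Conversely, if r ≡ 5 (mod 6) and r ≡ 5 (mod 7), then by the Chinese remainder theorem r ≡ 5 (mod 42). Since 5 ≡ 5 (mod 21) and 21 ∣ 42, we get r ≡ 5 (mod 21).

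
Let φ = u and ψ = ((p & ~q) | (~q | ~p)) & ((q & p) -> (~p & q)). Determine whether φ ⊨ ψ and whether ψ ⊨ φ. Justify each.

(⇒) This fails. Under p = T, u = T, q = T, the left side is true but the right side is false.

(⇐) This fails. Under p = F, u = F, q = F, the left side is false but the right side is true.

Both directions fail.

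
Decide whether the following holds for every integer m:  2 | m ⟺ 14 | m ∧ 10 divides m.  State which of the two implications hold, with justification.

(⇒) This fails: take m = 2. Certainly 2 ∣ 2, but 14 ∤ 2.

(⇐) Suppose 14 ∣ m and 10 ∣ m. Any common multiple of 14 and 10 is a multiple of their lcm; here lcm(14, 10) = 14·10/gcd(14, 10) = 140/2 = 70, so 70 ∣ m. Since 2 ∣ 70, it follows that 2 ∣ m.

Only the converse holds.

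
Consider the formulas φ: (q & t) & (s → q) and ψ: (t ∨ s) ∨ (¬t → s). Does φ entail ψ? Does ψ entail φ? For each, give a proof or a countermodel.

The forward direction holds; the converse fails.

(⇒) Assume the antecedent. If q is true, the antecedent forces (q = T, t = T, s = F) or (q = T, t = T, s = T), and (t ∨ s) ∨ (¬t → s) holds there. If q is false, the antecedent cannot hold. Either way (t ∨ s) ∨ (¬t → s) holds.

(⇐) This fails. Under q = F, t = T, s = F, the left side is false but the right side is true.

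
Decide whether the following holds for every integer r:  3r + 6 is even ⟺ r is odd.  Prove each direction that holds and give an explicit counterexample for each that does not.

Neither implication holds.

(→) This fails: r = 6 gives 3r + 6 = 24, which is even, but 6 is even, not odd.

(←) This also fails: r = 7 is odd, but 3r + 6 = 27 is odd, not even.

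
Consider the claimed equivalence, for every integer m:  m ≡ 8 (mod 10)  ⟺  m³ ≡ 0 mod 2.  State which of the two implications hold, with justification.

Only the forward direction holds.

Converse. This fails: take m = 0. Then 0³ = 0 ≡ 0 (mod 2), yet 0 ≡ 0 (mod 10), not 8.

Forward direction. Suppose m ≡ 8 (mod 10). Then m³ ≡ 8³ = 512 (mod 10), and since 2 ∣ 10, also m³ ≡ 0 (mod 2).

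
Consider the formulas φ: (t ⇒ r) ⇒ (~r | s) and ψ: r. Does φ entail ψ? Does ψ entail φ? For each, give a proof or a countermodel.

Neither direction holds.

(⇒) This fails. Under t = F, r = F, s = F, the left side is true but the right side is false.

(⇐) This fails. Under t = F, r = T, s = F, the left side is false but the right side is true.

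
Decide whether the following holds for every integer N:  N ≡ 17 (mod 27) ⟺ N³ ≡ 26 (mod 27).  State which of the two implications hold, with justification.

(⇒) holds; (⇐) fails.

(⇒) Suppose N ≡ 17 (mod 27). Write N = 27j + 17. Then (27j + 17)³ = 19683j³ + 37179j² + 23409j + 4913 = 27(729j³ + 1377j² + 867j + 181) + 26, so N³ ≡ 26 (mod 27).

(⇐) This fails: take N = 8. Then 8³ = 512 ≡ 26 (mod 27), yet 8 ≡ 8 (mod 27), not 17.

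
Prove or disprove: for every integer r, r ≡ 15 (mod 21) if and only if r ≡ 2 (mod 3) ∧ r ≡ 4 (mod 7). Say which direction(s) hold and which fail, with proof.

Neither implication holds.

Forward direction. This fails: r = 15 gives 15 ≡ 15 (mod 21) but 15 ≡ 0 (mod 3), so the conjunction on the right does not hold.

Converse. This fails: r = 11 satisfies both congruences on the right (11 ≡ 2 mod 3 and 11 ≡ 4 mod 7) yet 11 ≡ 11 (mod 21), not 15.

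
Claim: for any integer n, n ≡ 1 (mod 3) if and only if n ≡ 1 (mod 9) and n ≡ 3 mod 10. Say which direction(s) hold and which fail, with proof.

(⇒) This fails: n = 1 gives 1 ≡ 1 (mod 3) but 1 ≡ 1 (mod 10), so the conjunction on the right does not hold.

(⇐) Conversely, if n ≡ 1 (mod 9) and n ≡ 3 (mod 10), then by the Chinese remainder theorem n ≡ 73 (mod 90). Since 73 ≡ 1 (mod 3) and 3 ∣ 90, we get n ≡ 1 (mod 3).

Only the converse holds.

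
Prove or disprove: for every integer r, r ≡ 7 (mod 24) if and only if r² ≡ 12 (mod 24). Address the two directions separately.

Both directions fail.

Forward direction. This fails: take r = 7. Then 7 ≡ 7 (mod 24), but 7² = 49 ≡ 1 (mod 24), not 12.

Converse. This fails: take r = 6. Then 6² = 36 ≡ 12 (mod 24), yet 6 ≡ 6 (mod 24), not 7.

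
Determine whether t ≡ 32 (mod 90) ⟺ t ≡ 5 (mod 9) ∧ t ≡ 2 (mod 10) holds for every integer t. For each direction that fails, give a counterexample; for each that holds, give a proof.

Converse. If t ≡ 5 (mod 9) and t ≡ 2 (mod 10), then by the Chinese remainder theorem t ≡ 32 (mod 90). This is exactly t ≡ 32 (mod 90).

Forward direction. Suppose t ≡ 32 (mod 90); write t = 90j + 32. Since 9 ∣ 90, reducing mod 9 gives t ≡ 32 ≡ 5 (mod 9); since 10 ∣ 90, reducing mod 10 gives t ≡ 32 ≡ 2 (mod 10).

Both implications hold.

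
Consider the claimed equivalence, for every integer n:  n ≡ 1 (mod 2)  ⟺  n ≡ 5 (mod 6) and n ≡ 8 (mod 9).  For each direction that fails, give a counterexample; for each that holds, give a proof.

Only the reverse direction holds.

(⇐) If n ≡ 5 (mod 6) and n ≡ 8 (mod 9), then by the Chinese remainder theorem n ≡ 17 (mod 18). Since 17 ≡ 1 (mod 2) and 2 ∣ 18, we get n ≡ 1 (mod 2).

(⇒) This fails: n = 1 gives 1 ≡ 1 (mod 2) but 1 ≡ 1 (mod 6), so the conjunction on the right does not hold.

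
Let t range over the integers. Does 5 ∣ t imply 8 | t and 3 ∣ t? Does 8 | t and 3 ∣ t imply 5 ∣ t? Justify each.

(⇒) fails and (⇐) fails.

Forward direction. This fails: take t = 5. Certainly 5 ∣ 5, but 8 ∤ 5.

Converse. This fails: take t = 24. Both 8 ∣ 24 and 3 ∣ 24, yet 24 is not a multiple of 5 (since 24 = 4·5 + 4), so 5 ∤ 24.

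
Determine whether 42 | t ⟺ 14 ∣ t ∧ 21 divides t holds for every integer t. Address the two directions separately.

Converse. Suppose 14 ∣ t and 21 ∣ t. Any common multiple of 14 and 21 is a multiple of their lcm; here lcm(14, 21) = 14·21/gcd(14, 21) = 294/7 = 42, so 42 ∣ t.

Forward direction. If 42 ∣ t, write t = 42q. Since 42 = 3·14, t = 14·(3q), so 14 ∣ t; and since 42 = 2·21, t = 21·(2q), so 21 ∣ t.

Both implications hold.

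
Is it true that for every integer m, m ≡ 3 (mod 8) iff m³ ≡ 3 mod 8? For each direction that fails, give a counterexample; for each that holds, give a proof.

The biconditional holds.

(→) Suppose m ≡ 3 (mod 8). Write m = 8j + 3. Then (8j + 3)³ = 512j³ + 576j² + 216j + 27 = 8(64j³ + 72j² + 27j + 3) + 3, so m³ ≡ 3 (mod 8).

(←) For the converse, argue contrapositively. If m ≢ 3 (mod 8), then m is congruent to one of 0, 1, 2, 4, 5, 6, 7 modulo 8, and these give m³ ≡ 0, 1, 0, 0, 5, 0, 7 respectively — never 3.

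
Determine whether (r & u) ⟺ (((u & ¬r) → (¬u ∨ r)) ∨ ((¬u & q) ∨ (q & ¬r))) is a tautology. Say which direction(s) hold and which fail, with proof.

Not equivalent: only (⇒) holds.

(⇒) Assume the antecedent. If u is true, the antecedent forces (u = T, q = F, r = T) or (u = T, q = T, r = T), and the consequent holds there. If u is false, the antecedent cannot hold. Either way the consequent holds.

(⇐) This fails. Under u = F, q = F, r = F, the left side is false but the right side is true.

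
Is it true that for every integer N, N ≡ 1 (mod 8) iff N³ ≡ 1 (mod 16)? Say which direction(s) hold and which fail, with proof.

(→) This fails: take N = 9. Then 9 ≡ 1 (mod 8), but 9³ = 729 ≡ 9 (mod 16), not 1.

(←) Conversely, the residues r modulo 16 with r³ ≡ 1 (mod 16) are exactly {1}, and each is ≡ 1 (mod 8).

Only the reverse direction holds.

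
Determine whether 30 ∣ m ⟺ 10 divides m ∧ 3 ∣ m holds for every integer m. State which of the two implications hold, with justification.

Both directions hold; the statement is true.

(→) If 30 ∣ m, write m = 30q. Since 30 = 3·10, m = 10·(3q), so 10 ∣ m; and since 30 = 10·3, m = 3·(10q), so 3 ∣ m.

(←) Suppose 10 ∣ m and 3 ∣ m. Any common multiple of 10 and 3 is a multiple of their lcm; here gcd(10, 3) = 1, so lcm(10, 3) = 10·3 = 30, so 30 ∣ m.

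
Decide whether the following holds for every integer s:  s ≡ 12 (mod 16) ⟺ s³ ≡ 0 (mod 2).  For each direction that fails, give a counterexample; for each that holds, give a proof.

Only the forward direction holds.

[⇒] Suppose s ≡ 12 (mod 16). Then s³ ≡ 12³ = 1728 (mod 16), and since 2 ∣ 16, also s³ ≡ 0 (mod 2).

[⇐] This fails: take s = 0. Then 0³ = 0 ≡ 0 (mod 2), yet 0 ≡ 0 (mod 16), not 12.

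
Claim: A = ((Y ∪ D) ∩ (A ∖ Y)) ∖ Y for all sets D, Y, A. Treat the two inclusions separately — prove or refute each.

Reverse inclusion. Let x ∈ ((Y ∪ D) ∩ (A ∖ Y)) ∖ Y. Then x ∈ D ∩ A and x ∉ Y, from which x ∈ A.

Forward inclusion. This inclusion fails. Take D = ∅, Y = ∅, A = {1}; then 1 ∈ A but 1 ∉ ((Y ∪ D) ∩ (A ∖ Y)) ∖ Y.

(⊆) fails; (⊇) holds.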